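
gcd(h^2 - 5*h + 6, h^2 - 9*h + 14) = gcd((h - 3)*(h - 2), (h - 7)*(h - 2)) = h - 2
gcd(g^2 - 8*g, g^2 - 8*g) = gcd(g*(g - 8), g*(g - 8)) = g^2 - 8*g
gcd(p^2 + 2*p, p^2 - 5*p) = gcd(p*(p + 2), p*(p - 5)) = p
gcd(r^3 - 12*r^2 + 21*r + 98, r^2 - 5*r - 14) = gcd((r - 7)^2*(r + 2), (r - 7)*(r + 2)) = r^2 - 5*r - 14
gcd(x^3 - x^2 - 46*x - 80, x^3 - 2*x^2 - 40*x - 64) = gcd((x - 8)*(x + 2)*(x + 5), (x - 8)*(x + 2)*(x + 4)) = x^2 - 6*x - 16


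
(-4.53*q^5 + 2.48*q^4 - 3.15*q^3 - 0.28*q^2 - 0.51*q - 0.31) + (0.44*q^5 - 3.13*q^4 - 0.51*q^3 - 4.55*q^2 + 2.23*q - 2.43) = -4.09*q^5 - 0.65*q^4 - 3.66*q^3 - 4.83*q^2 + 1.72*q - 2.74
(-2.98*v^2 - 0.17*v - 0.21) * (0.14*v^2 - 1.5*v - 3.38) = -0.4172*v^4 + 4.4462*v^3 + 10.298*v^2 + 0.8896*v + 0.7098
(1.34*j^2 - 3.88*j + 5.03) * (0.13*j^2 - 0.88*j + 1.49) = 0.1742*j^4 - 1.6836*j^3 + 6.0649*j^2 - 10.2076*j + 7.4947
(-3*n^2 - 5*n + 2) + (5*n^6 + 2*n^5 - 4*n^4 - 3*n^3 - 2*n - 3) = 5*n^6 + 2*n^5 - 4*n^4 - 3*n^3 - 3*n^2 - 7*n - 1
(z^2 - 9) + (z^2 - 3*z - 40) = 2*z^2 - 3*z - 49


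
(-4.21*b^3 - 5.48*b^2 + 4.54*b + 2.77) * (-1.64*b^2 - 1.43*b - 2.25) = 6.9044*b^5 + 15.0075*b^4 + 9.8633*b^3 + 1.295*b^2 - 14.1761*b - 6.2325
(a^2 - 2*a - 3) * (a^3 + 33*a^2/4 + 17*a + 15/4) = a^5 + 25*a^4/4 - 5*a^3/2 - 55*a^2 - 117*a/2 - 45/4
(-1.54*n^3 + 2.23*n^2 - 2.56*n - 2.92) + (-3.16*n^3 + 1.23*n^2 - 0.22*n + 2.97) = -4.7*n^3 + 3.46*n^2 - 2.78*n + 0.0500000000000003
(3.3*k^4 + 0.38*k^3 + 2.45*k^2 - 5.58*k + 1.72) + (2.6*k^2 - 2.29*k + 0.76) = 3.3*k^4 + 0.38*k^3 + 5.05*k^2 - 7.87*k + 2.48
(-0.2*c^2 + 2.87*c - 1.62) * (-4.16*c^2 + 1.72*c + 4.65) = 0.832*c^4 - 12.2832*c^3 + 10.7456*c^2 + 10.5591*c - 7.533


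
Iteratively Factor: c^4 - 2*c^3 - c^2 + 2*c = (c - 2)*(c^3 - c) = c*(c - 2)*(c^2 - 1) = c*(c - 2)*(c + 1)*(c - 1)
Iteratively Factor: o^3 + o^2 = (o)*(o^2 + o) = o*(o + 1)*(o)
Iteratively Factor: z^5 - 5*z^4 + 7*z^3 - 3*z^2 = (z - 1)*(z^4 - 4*z^3 + 3*z^2) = z*(z - 1)*(z^3 - 4*z^2 + 3*z) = z*(z - 3)*(z - 1)*(z^2 - z) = z^2*(z - 3)*(z - 1)*(z - 1)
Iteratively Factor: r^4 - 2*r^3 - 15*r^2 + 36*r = (r)*(r^3 - 2*r^2 - 15*r + 36) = r*(r - 3)*(r^2 + r - 12) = r*(r - 3)^2*(r + 4)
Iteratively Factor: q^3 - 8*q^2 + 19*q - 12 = (q - 3)*(q^2 - 5*q + 4) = (q - 4)*(q - 3)*(q - 1)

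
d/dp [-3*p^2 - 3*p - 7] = -6*p - 3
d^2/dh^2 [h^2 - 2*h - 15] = 2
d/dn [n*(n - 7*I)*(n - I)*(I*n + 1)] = 4*I*n^3 + 27*n^2 - 30*I*n - 7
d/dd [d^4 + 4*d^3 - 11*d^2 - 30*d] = 4*d^3 + 12*d^2 - 22*d - 30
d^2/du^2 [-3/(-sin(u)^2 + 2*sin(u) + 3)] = (18*sin(u) + 12*cos(u)^2 - 54)*cos(u)^2/(-sin(u)^2 + 2*sin(u) + 3)^3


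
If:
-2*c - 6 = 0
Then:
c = -3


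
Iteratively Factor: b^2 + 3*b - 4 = (b - 1)*(b + 4)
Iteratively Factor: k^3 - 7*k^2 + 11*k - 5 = (k - 1)*(k^2 - 6*k + 5) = (k - 5)*(k - 1)*(k - 1)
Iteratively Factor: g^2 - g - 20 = (g + 4)*(g - 5)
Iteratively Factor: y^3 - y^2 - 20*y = (y - 5)*(y^2 + 4*y) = (y - 5)*(y + 4)*(y)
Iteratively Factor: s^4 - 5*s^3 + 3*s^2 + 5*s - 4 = (s - 1)*(s^3 - 4*s^2 - s + 4) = (s - 1)^2*(s^2 - 3*s - 4) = (s - 1)^2*(s + 1)*(s - 4)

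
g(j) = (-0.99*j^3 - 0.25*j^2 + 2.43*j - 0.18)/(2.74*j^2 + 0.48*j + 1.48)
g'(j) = (-5.48*j - 0.48)*(-0.99*j^3 - 0.25*j^2 + 2.43*j - 0.18)/(2.74*j^2 + 0.48*j + 1.48)^2 + (-2.97*j^2 - 0.5*j + 2.43)/(2.74*j^2 + 0.48*j + 1.48) = (-2.7126*j^4 - 0.9504*j^3 - 11.1738*j^2 + 0.2464*j + 3.6828)/(7.5076*j^4 + 2.6304*j^3 + 8.3408*j^2 + 1.4208*j + 2.1904)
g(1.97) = -0.30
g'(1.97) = -0.51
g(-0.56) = -0.70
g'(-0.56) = -0.01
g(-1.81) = 0.05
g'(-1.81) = -0.62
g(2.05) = -0.34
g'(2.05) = -0.51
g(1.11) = 0.16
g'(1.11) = -0.52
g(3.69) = -1.09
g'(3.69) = -0.42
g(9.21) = -3.24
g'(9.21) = -0.37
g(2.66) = -0.64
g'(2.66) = -0.47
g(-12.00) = 4.22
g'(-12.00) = -0.37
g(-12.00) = 4.22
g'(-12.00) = -0.37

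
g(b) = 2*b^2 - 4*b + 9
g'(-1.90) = -11.60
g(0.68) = 7.20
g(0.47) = 7.56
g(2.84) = 13.77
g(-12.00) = 345.00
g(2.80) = 13.48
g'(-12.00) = -52.00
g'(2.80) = 7.20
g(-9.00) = 207.00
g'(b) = 4*b - 4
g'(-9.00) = -40.00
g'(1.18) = 0.72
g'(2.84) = 7.36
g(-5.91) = 102.50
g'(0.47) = -2.12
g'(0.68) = -1.28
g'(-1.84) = -11.36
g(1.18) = 7.06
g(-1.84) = 23.13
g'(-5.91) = -27.64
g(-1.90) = 23.82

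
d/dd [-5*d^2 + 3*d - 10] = 3 - 10*d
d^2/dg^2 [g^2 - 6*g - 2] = 2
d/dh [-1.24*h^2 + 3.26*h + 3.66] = 3.26 - 2.48*h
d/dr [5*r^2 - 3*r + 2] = 10*r - 3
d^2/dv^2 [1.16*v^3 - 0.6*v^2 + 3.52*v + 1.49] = 6.96*v - 1.2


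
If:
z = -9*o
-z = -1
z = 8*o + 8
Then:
No Solution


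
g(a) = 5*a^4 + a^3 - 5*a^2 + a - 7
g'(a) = 20*a^3 + 3*a^2 - 10*a + 1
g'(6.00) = 4369.00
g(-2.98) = 313.46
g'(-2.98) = -471.83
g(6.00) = 6515.00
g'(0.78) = 4.52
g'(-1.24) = -20.12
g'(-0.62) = 3.59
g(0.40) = -7.21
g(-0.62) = -9.04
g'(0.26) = -1.05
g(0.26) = -7.04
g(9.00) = 33131.00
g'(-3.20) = -591.64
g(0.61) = -7.33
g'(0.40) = -1.24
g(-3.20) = 430.12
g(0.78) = -6.94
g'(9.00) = 14734.00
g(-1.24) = -6.01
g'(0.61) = 0.56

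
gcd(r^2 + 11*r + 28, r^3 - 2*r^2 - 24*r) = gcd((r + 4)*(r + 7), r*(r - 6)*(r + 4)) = r + 4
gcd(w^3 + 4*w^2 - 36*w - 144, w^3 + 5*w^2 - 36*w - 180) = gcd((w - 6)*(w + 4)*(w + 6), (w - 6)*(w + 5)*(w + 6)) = w^2 - 36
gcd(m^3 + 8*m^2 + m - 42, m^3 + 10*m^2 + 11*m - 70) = m^2 + 5*m - 14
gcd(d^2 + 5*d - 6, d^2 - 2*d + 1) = d - 1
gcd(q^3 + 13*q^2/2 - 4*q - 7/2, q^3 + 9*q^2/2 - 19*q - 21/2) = q^2 + 15*q/2 + 7/2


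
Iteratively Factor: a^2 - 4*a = (a)*(a - 4)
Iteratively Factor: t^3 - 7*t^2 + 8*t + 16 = (t - 4)*(t^2 - 3*t - 4) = (t - 4)^2*(t + 1)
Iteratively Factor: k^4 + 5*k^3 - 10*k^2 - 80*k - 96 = (k - 4)*(k^3 + 9*k^2 + 26*k + 24) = (k - 4)*(k + 2)*(k^2 + 7*k + 12) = (k - 4)*(k + 2)*(k + 3)*(k + 4)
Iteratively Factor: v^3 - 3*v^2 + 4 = (v + 1)*(v^2 - 4*v + 4) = (v - 2)*(v + 1)*(v - 2)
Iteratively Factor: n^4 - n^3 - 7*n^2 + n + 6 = (n + 2)*(n^3 - 3*n^2 - n + 3) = (n - 1)*(n + 2)*(n^2 - 2*n - 3) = (n - 3)*(n - 1)*(n + 2)*(n + 1)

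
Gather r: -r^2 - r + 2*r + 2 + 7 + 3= -r^2 + r + 12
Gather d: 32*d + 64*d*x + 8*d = d*(64*x + 40)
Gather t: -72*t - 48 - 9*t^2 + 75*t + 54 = -9*t^2 + 3*t + 6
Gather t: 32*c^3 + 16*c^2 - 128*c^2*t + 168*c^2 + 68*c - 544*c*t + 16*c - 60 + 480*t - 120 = 32*c^3 + 184*c^2 + 84*c + t*(-128*c^2 - 544*c + 480) - 180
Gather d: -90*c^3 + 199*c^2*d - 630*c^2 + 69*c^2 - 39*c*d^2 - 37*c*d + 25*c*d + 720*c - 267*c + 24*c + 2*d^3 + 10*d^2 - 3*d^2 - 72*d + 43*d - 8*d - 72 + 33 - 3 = -90*c^3 - 561*c^2 + 477*c + 2*d^3 + d^2*(7 - 39*c) + d*(199*c^2 - 12*c - 37) - 42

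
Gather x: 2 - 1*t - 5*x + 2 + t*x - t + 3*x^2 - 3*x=-2*t + 3*x^2 + x*(t - 8) + 4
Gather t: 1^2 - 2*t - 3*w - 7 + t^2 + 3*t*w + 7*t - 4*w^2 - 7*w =t^2 + t*(3*w + 5) - 4*w^2 - 10*w - 6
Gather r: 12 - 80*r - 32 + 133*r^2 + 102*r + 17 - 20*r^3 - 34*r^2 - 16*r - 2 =-20*r^3 + 99*r^2 + 6*r - 5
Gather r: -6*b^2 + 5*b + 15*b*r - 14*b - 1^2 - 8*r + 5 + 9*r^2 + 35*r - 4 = -6*b^2 - 9*b + 9*r^2 + r*(15*b + 27)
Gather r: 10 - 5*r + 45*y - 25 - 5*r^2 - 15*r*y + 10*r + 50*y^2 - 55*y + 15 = -5*r^2 + r*(5 - 15*y) + 50*y^2 - 10*y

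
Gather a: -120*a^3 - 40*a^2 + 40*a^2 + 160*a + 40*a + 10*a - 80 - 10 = -120*a^3 + 210*a - 90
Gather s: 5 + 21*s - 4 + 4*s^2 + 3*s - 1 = 4*s^2 + 24*s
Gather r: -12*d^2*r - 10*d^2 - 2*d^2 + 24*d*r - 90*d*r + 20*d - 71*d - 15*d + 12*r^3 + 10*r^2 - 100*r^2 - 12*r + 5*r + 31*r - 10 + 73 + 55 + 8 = -12*d^2 - 66*d + 12*r^3 - 90*r^2 + r*(-12*d^2 - 66*d + 24) + 126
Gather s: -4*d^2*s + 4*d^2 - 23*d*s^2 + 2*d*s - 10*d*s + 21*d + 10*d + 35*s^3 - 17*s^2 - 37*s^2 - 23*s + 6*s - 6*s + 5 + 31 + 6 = 4*d^2 + 31*d + 35*s^3 + s^2*(-23*d - 54) + s*(-4*d^2 - 8*d - 23) + 42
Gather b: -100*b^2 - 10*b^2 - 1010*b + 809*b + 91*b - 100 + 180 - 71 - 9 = -110*b^2 - 110*b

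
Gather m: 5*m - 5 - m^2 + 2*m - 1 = -m^2 + 7*m - 6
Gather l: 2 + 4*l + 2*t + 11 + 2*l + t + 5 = 6*l + 3*t + 18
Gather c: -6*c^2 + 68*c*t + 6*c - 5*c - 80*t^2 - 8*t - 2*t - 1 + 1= -6*c^2 + c*(68*t + 1) - 80*t^2 - 10*t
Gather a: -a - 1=-a - 1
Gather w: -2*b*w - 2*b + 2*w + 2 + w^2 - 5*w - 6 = -2*b + w^2 + w*(-2*b - 3) - 4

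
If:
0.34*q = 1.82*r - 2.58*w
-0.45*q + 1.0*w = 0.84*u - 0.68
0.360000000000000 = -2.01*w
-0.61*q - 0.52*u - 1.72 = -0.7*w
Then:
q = -6.50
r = -1.47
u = 4.08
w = -0.18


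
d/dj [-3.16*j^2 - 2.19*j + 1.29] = -6.32*j - 2.19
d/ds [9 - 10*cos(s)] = 10*sin(s)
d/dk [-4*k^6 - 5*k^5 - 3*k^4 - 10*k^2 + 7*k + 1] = -24*k^5 - 25*k^4 - 12*k^3 - 20*k + 7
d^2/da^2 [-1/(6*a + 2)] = -9/(3*a + 1)^3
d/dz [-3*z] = -3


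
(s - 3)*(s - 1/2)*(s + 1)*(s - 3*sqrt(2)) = s^4 - 3*sqrt(2)*s^3 - 5*s^3/2 - 2*s^2 + 15*sqrt(2)*s^2/2 + 3*s/2 + 6*sqrt(2)*s - 9*sqrt(2)/2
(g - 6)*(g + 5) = g^2 - g - 30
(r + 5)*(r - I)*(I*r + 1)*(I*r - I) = -r^4 - 4*r^3 + 2*I*r^3 + 6*r^2 + 8*I*r^2 + 4*r - 10*I*r - 5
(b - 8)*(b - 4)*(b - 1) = b^3 - 13*b^2 + 44*b - 32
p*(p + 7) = p^2 + 7*p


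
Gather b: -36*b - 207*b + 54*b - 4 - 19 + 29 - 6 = -189*b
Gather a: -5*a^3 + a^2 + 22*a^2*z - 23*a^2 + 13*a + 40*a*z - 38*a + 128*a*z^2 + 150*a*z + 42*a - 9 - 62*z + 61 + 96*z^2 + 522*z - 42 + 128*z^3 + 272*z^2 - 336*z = -5*a^3 + a^2*(22*z - 22) + a*(128*z^2 + 190*z + 17) + 128*z^3 + 368*z^2 + 124*z + 10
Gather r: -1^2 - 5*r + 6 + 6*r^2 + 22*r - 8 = 6*r^2 + 17*r - 3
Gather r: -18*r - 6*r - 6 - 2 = -24*r - 8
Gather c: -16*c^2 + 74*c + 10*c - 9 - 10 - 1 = -16*c^2 + 84*c - 20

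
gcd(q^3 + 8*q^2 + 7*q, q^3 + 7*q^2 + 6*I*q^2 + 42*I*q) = q^2 + 7*q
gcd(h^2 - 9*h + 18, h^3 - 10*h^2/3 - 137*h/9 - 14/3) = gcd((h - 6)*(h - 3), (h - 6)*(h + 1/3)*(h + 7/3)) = h - 6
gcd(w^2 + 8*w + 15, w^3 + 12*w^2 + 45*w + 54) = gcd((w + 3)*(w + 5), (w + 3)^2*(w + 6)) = w + 3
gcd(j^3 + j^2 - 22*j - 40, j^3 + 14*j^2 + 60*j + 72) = j + 2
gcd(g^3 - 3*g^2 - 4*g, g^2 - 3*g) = g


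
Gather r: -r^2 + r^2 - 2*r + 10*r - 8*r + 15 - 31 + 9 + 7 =0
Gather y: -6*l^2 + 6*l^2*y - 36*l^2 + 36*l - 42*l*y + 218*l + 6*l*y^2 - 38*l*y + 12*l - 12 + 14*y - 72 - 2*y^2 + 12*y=-42*l^2 + 266*l + y^2*(6*l - 2) + y*(6*l^2 - 80*l + 26) - 84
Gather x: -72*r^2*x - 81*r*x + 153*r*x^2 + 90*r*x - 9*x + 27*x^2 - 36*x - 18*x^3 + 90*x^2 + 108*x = -18*x^3 + x^2*(153*r + 117) + x*(-72*r^2 + 9*r + 63)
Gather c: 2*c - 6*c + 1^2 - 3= -4*c - 2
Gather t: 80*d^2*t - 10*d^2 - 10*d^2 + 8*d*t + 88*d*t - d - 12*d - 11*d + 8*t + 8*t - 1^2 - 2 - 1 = -20*d^2 - 24*d + t*(80*d^2 + 96*d + 16) - 4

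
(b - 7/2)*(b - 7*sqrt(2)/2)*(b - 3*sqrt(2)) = b^3 - 13*sqrt(2)*b^2/2 - 7*b^2/2 + 21*b + 91*sqrt(2)*b/4 - 147/2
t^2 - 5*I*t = t*(t - 5*I)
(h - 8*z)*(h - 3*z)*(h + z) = h^3 - 10*h^2*z + 13*h*z^2 + 24*z^3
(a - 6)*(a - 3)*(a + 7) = a^3 - 2*a^2 - 45*a + 126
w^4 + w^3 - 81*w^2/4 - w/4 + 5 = (w - 4)*(w - 1/2)*(w + 1/2)*(w + 5)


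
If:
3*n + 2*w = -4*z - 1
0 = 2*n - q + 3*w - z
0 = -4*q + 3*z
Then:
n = -31*z/10 - 3/5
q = 3*z/4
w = 53*z/20 + 2/5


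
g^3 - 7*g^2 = g^2*(g - 7)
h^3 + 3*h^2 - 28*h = h*(h - 4)*(h + 7)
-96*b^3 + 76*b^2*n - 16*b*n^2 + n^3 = (-8*b + n)*(-6*b + n)*(-2*b + n)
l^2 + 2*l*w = l*(l + 2*w)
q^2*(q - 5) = q^3 - 5*q^2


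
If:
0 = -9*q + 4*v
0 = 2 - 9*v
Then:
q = 8/81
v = 2/9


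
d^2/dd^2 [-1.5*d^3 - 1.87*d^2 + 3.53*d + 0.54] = -9.0*d - 3.74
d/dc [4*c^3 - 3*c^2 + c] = 12*c^2 - 6*c + 1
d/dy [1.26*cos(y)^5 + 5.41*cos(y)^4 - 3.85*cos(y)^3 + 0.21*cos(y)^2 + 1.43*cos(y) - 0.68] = (-6.3*cos(y)^4 - 21.64*cos(y)^3 + 11.55*cos(y)^2 - 0.42*cos(y) - 1.43)*sin(y)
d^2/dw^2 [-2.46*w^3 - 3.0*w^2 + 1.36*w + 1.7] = -14.76*w - 6.0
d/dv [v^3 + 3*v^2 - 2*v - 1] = 3*v^2 + 6*v - 2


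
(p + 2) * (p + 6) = p^2 + 8*p + 12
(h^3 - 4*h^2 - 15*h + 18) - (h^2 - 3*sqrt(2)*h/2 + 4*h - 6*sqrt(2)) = h^3 - 5*h^2 - 19*h + 3*sqrt(2)*h/2 + 6*sqrt(2) + 18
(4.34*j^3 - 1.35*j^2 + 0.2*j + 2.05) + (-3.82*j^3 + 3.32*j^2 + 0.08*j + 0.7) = 0.52*j^3 + 1.97*j^2 + 0.28*j + 2.75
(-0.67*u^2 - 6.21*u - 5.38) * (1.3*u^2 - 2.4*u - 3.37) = -0.871*u^4 - 6.465*u^3 + 10.1679*u^2 + 33.8397*u + 18.1306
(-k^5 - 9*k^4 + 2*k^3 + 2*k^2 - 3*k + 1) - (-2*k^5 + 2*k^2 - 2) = k^5 - 9*k^4 + 2*k^3 - 3*k + 3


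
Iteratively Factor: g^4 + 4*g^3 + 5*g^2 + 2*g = (g + 1)*(g^3 + 3*g^2 + 2*g) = (g + 1)*(g + 2)*(g^2 + g) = g*(g + 1)*(g + 2)*(g + 1)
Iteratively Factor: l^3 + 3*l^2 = (l)*(l^2 + 3*l) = l^2*(l + 3)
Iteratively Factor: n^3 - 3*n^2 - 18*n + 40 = (n - 2)*(n^2 - n - 20) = (n - 2)*(n + 4)*(n - 5)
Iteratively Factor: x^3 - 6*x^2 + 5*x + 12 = (x - 3)*(x^2 - 3*x - 4) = (x - 3)*(x + 1)*(x - 4)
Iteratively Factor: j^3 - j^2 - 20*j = (j - 5)*(j^2 + 4*j) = (j - 5)*(j + 4)*(j)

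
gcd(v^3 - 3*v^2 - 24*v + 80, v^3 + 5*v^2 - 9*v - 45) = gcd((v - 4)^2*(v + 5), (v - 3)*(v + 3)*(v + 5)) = v + 5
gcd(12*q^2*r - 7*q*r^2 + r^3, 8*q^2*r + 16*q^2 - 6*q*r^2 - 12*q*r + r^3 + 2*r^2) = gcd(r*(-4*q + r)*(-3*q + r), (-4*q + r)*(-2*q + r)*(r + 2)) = 4*q - r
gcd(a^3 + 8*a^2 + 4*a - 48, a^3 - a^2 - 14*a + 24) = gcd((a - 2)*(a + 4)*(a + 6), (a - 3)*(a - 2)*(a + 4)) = a^2 + 2*a - 8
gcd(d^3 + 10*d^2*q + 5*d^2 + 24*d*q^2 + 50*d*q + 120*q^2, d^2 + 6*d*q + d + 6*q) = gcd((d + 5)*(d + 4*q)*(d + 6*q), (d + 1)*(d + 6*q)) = d + 6*q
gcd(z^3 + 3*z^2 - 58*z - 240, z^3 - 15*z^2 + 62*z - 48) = z - 8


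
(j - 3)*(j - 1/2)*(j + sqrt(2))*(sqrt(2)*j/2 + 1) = sqrt(2)*j^4/2 - 7*sqrt(2)*j^3/4 + 2*j^3 - 7*j^2 + 7*sqrt(2)*j^2/4 - 7*sqrt(2)*j/2 + 3*j + 3*sqrt(2)/2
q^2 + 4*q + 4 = (q + 2)^2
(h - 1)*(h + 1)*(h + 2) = h^3 + 2*h^2 - h - 2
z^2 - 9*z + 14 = (z - 7)*(z - 2)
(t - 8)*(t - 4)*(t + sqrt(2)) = t^3 - 12*t^2 + sqrt(2)*t^2 - 12*sqrt(2)*t + 32*t + 32*sqrt(2)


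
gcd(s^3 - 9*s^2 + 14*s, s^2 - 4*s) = s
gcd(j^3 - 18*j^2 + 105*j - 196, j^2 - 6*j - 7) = j - 7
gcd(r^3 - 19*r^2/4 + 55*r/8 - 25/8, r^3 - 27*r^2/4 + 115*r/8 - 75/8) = r^2 - 15*r/4 + 25/8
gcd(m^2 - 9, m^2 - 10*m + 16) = 1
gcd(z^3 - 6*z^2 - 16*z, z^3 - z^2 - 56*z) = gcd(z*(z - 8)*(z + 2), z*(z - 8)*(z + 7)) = z^2 - 8*z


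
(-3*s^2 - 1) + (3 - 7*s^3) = -7*s^3 - 3*s^2 + 2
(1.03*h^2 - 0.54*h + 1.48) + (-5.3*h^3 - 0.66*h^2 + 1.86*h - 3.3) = -5.3*h^3 + 0.37*h^2 + 1.32*h - 1.82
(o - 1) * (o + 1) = o^2 - 1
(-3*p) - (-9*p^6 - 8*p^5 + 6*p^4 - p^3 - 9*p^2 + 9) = 9*p^6 + 8*p^5 - 6*p^4 + p^3 + 9*p^2 - 3*p - 9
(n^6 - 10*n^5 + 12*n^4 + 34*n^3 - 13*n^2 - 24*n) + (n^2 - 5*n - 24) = n^6 - 10*n^5 + 12*n^4 + 34*n^3 - 12*n^2 - 29*n - 24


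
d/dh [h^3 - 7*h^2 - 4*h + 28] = 3*h^2 - 14*h - 4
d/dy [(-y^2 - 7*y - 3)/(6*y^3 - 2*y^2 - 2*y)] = 3*(y^4 + 14*y^3 + 7*y^2 - 2*y - 1)/(2*y^2*(9*y^4 - 6*y^3 - 5*y^2 + 2*y + 1))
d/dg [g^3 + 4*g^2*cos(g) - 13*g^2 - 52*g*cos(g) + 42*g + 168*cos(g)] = -4*g^2*sin(g) + 3*g^2 + 52*g*sin(g) + 8*g*cos(g) - 26*g - 168*sin(g) - 52*cos(g) + 42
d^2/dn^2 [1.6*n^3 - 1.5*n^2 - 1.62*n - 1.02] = 9.6*n - 3.0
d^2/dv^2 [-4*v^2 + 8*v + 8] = -8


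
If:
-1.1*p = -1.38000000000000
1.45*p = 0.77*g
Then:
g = 2.36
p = 1.25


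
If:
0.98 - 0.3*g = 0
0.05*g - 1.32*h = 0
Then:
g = 3.27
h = 0.12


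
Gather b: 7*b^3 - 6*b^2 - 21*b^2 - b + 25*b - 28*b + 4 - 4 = 7*b^3 - 27*b^2 - 4*b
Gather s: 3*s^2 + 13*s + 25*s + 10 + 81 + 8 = 3*s^2 + 38*s + 99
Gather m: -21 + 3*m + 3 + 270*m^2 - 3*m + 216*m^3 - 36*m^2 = 216*m^3 + 234*m^2 - 18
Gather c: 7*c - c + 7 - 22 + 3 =6*c - 12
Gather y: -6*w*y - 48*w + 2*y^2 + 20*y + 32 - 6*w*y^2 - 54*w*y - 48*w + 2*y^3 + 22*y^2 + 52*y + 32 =-96*w + 2*y^3 + y^2*(24 - 6*w) + y*(72 - 60*w) + 64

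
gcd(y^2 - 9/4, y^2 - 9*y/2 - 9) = y + 3/2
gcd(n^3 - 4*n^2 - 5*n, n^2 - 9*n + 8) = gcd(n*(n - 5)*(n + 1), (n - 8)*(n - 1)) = 1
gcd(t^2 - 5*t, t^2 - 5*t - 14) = 1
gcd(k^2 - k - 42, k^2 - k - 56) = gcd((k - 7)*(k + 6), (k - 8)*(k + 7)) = 1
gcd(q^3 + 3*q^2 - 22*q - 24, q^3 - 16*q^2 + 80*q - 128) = q - 4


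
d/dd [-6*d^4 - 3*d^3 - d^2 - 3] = d*(-24*d^2 - 9*d - 2)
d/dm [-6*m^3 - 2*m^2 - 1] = 2*m*(-9*m - 2)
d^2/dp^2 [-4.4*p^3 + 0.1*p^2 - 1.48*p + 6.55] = 0.2 - 26.4*p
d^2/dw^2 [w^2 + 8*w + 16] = 2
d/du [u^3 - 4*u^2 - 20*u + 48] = 3*u^2 - 8*u - 20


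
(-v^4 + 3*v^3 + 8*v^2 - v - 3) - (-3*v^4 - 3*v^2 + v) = 2*v^4 + 3*v^3 + 11*v^2 - 2*v - 3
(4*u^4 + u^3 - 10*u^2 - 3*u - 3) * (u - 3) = 4*u^5 - 11*u^4 - 13*u^3 + 27*u^2 + 6*u + 9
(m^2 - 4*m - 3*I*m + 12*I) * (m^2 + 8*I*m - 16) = m^4 - 4*m^3 + 5*I*m^3 + 8*m^2 - 20*I*m^2 - 32*m + 48*I*m - 192*I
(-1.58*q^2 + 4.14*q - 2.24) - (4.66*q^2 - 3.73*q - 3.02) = -6.24*q^2 + 7.87*q + 0.78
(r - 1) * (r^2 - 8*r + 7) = r^3 - 9*r^2 + 15*r - 7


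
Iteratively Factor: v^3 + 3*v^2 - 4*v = (v - 1)*(v^2 + 4*v) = v*(v - 1)*(v + 4)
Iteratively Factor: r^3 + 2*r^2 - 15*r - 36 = (r - 4)*(r^2 + 6*r + 9) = (r - 4)*(r + 3)*(r + 3)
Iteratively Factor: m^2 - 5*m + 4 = (m - 1)*(m - 4)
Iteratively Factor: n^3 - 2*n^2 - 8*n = (n)*(n^2 - 2*n - 8) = n*(n + 2)*(n - 4)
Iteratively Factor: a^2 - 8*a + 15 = (a - 3)*(a - 5)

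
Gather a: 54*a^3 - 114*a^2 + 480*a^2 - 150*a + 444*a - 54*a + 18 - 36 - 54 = 54*a^3 + 366*a^2 + 240*a - 72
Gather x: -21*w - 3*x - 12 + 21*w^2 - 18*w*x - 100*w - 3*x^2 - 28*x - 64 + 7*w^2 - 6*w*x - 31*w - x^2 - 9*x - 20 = 28*w^2 - 152*w - 4*x^2 + x*(-24*w - 40) - 96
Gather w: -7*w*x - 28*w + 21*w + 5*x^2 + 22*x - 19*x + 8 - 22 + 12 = w*(-7*x - 7) + 5*x^2 + 3*x - 2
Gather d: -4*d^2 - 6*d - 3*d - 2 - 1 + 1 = -4*d^2 - 9*d - 2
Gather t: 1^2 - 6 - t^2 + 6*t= -t^2 + 6*t - 5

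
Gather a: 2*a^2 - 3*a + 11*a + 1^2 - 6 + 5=2*a^2 + 8*a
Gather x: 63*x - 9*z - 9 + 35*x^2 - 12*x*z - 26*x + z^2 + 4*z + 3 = 35*x^2 + x*(37 - 12*z) + z^2 - 5*z - 6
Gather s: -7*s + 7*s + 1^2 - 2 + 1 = 0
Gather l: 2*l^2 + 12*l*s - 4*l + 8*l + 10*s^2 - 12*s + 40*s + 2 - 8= 2*l^2 + l*(12*s + 4) + 10*s^2 + 28*s - 6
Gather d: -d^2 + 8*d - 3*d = -d^2 + 5*d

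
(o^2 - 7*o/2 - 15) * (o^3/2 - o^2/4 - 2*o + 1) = o^5/2 - 2*o^4 - 69*o^3/8 + 47*o^2/4 + 53*o/2 - 15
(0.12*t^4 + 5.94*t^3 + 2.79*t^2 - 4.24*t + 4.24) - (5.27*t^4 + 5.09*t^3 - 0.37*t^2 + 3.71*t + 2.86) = -5.15*t^4 + 0.850000000000001*t^3 + 3.16*t^2 - 7.95*t + 1.38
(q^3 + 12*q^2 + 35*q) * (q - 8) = q^4 + 4*q^3 - 61*q^2 - 280*q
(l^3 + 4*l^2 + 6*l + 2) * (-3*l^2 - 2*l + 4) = -3*l^5 - 14*l^4 - 22*l^3 - 2*l^2 + 20*l + 8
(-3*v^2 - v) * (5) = -15*v^2 - 5*v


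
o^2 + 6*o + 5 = (o + 1)*(o + 5)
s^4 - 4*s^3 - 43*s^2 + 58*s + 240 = (s - 8)*(s - 3)*(s + 2)*(s + 5)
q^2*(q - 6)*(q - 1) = q^4 - 7*q^3 + 6*q^2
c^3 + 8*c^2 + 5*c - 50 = (c - 2)*(c + 5)^2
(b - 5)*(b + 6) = b^2 + b - 30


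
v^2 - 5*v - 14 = (v - 7)*(v + 2)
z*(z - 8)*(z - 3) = z^3 - 11*z^2 + 24*z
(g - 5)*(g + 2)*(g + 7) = g^3 + 4*g^2 - 31*g - 70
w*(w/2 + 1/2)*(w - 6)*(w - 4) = w^4/2 - 9*w^3/2 + 7*w^2 + 12*w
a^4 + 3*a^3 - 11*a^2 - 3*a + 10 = (a - 2)*(a - 1)*(a + 1)*(a + 5)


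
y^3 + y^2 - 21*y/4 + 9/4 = (y - 3/2)*(y - 1/2)*(y + 3)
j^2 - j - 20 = (j - 5)*(j + 4)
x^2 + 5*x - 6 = (x - 1)*(x + 6)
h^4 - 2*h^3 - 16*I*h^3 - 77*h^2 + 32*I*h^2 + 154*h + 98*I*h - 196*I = (h - 2)*(h - 7*I)^2*(h - 2*I)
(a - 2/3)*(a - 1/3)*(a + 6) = a^3 + 5*a^2 - 52*a/9 + 4/3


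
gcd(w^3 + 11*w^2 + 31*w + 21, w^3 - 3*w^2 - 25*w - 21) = w^2 + 4*w + 3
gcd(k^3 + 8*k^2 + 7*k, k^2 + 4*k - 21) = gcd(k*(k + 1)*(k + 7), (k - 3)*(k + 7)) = k + 7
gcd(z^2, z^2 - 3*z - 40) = 1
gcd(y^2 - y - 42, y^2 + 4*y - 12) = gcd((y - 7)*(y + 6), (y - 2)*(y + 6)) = y + 6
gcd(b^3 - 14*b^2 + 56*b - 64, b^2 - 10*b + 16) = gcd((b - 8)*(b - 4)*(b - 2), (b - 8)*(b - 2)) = b^2 - 10*b + 16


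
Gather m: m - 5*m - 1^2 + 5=4 - 4*m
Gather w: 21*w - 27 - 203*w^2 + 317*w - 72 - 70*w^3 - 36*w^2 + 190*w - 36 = -70*w^3 - 239*w^2 + 528*w - 135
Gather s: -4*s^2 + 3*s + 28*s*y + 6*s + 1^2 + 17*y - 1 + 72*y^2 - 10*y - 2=-4*s^2 + s*(28*y + 9) + 72*y^2 + 7*y - 2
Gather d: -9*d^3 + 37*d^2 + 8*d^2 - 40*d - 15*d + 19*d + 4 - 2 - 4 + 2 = -9*d^3 + 45*d^2 - 36*d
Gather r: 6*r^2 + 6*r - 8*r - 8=6*r^2 - 2*r - 8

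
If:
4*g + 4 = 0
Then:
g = -1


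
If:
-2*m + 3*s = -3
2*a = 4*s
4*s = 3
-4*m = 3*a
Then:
No Solution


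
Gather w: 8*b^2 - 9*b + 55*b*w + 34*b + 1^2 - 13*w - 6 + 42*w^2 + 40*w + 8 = 8*b^2 + 25*b + 42*w^2 + w*(55*b + 27) + 3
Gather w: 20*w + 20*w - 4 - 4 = 40*w - 8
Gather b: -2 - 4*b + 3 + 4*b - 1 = 0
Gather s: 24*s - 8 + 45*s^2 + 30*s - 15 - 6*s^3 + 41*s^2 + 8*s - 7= -6*s^3 + 86*s^2 + 62*s - 30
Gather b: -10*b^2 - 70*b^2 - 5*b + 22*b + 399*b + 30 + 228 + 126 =-80*b^2 + 416*b + 384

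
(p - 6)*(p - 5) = p^2 - 11*p + 30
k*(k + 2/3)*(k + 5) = k^3 + 17*k^2/3 + 10*k/3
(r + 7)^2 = r^2 + 14*r + 49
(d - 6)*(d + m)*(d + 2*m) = d^3 + 3*d^2*m - 6*d^2 + 2*d*m^2 - 18*d*m - 12*m^2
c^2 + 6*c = c*(c + 6)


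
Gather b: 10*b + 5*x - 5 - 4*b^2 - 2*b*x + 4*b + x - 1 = -4*b^2 + b*(14 - 2*x) + 6*x - 6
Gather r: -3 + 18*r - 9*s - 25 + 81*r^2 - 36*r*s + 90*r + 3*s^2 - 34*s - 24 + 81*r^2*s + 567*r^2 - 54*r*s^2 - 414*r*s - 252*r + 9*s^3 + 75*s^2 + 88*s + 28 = r^2*(81*s + 648) + r*(-54*s^2 - 450*s - 144) + 9*s^3 + 78*s^2 + 45*s - 24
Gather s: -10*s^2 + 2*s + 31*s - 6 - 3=-10*s^2 + 33*s - 9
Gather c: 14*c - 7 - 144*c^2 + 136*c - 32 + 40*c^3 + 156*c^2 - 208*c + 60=40*c^3 + 12*c^2 - 58*c + 21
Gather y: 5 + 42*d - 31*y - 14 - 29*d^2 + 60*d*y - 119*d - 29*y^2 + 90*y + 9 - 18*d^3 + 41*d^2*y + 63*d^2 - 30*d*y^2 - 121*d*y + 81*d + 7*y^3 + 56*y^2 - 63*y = -18*d^3 + 34*d^2 + 4*d + 7*y^3 + y^2*(27 - 30*d) + y*(41*d^2 - 61*d - 4)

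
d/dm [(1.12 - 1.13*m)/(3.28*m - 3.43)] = (0.663543999999999*m - 0.693888999999999)/(3.28*m - 3.43)^3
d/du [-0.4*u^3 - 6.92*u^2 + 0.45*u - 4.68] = -1.2*u^2 - 13.84*u + 0.45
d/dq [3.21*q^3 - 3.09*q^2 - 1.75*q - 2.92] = 9.63*q^2 - 6.18*q - 1.75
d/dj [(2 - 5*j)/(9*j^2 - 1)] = (45*j^2 - 36*j + 5)/(81*j^4 - 18*j^2 + 1)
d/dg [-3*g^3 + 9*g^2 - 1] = 9*g*(2 - g)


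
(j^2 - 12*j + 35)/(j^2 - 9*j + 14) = (j - 5)/(j - 2)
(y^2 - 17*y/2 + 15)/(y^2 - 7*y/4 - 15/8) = 4*(y - 6)/(4*y + 3)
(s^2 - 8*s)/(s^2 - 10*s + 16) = s/(s - 2)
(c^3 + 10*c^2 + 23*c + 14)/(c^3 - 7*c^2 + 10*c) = (c^3 + 10*c^2 + 23*c + 14)/(c*(c^2 - 7*c + 10))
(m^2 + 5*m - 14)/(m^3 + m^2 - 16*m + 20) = (m + 7)/(m^2 + 3*m - 10)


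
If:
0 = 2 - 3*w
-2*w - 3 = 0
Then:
No Solution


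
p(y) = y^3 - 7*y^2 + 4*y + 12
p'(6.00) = 28.00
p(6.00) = 0.00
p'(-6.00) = 196.00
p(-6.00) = -480.00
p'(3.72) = -6.56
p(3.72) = -18.51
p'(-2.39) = 54.60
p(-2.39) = -51.20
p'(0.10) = 2.63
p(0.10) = 12.33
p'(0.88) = -6.00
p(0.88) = 10.78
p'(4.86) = 6.82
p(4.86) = -19.11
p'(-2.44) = 56.02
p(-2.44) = -53.96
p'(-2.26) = 50.96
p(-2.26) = -44.34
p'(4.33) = -0.37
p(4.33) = -20.74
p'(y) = 3*y^2 - 14*y + 4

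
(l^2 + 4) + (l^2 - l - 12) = 2*l^2 - l - 8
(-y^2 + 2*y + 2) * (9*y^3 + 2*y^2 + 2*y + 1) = -9*y^5 + 16*y^4 + 20*y^3 + 7*y^2 + 6*y + 2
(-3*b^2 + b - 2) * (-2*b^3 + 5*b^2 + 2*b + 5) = 6*b^5 - 17*b^4 + 3*b^3 - 23*b^2 + b - 10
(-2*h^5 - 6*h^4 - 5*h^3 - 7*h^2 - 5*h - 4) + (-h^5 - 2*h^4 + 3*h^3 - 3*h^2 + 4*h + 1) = -3*h^5 - 8*h^4 - 2*h^3 - 10*h^2 - h - 3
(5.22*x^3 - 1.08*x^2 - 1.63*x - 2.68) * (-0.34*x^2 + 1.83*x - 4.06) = -1.7748*x^5 + 9.9198*x^4 - 22.6154*x^3 + 2.3131*x^2 + 1.7134*x + 10.8808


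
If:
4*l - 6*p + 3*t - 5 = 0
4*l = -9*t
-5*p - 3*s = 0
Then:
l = -9*t/4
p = -t - 5/6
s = 5*t/3 + 25/18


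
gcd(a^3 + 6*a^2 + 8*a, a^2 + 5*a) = a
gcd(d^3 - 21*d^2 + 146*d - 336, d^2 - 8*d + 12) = d - 6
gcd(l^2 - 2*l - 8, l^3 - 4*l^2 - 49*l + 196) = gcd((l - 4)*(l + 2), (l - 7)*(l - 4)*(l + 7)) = l - 4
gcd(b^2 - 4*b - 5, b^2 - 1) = b + 1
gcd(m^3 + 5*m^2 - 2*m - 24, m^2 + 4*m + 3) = m + 3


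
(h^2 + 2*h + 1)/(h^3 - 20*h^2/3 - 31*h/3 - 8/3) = 3*(h + 1)/(3*h^2 - 23*h - 8)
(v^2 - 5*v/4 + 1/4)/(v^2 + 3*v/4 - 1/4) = (v - 1)/(v + 1)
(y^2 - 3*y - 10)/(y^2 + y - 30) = (y + 2)/(y + 6)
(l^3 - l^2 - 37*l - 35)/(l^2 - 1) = (l^2 - 2*l - 35)/(l - 1)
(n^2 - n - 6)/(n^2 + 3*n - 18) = (n + 2)/(n + 6)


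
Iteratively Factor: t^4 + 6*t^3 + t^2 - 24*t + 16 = (t - 1)*(t^3 + 7*t^2 + 8*t - 16) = (t - 1)*(t + 4)*(t^2 + 3*t - 4) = (t - 1)^2*(t + 4)*(t + 4)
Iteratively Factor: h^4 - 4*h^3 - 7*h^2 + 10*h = (h)*(h^3 - 4*h^2 - 7*h + 10) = h*(h + 2)*(h^2 - 6*h + 5) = h*(h - 5)*(h + 2)*(h - 1)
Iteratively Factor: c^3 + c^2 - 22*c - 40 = (c + 2)*(c^2 - c - 20) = (c + 2)*(c + 4)*(c - 5)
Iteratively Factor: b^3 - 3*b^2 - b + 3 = (b - 3)*(b^2 - 1) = (b - 3)*(b - 1)*(b + 1)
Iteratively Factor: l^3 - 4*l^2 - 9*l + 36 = (l + 3)*(l^2 - 7*l + 12) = (l - 4)*(l + 3)*(l - 3)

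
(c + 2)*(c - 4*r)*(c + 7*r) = c^3 + 3*c^2*r + 2*c^2 - 28*c*r^2 + 6*c*r - 56*r^2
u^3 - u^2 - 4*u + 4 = (u - 2)*(u - 1)*(u + 2)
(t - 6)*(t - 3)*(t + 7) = t^3 - 2*t^2 - 45*t + 126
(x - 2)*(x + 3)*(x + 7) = x^3 + 8*x^2 + x - 42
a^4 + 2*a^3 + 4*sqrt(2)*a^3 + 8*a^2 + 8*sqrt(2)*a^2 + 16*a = a*(a + 2)*(a + 2*sqrt(2))^2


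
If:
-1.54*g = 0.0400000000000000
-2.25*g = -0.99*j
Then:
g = -0.03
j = -0.06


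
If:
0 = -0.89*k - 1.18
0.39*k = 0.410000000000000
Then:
No Solution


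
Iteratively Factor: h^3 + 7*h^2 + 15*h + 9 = (h + 3)*(h^2 + 4*h + 3) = (h + 1)*(h + 3)*(h + 3)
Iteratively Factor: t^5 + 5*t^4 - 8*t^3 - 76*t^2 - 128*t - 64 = (t - 4)*(t^4 + 9*t^3 + 28*t^2 + 36*t + 16) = (t - 4)*(t + 2)*(t^3 + 7*t^2 + 14*t + 8) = (t - 4)*(t + 2)^2*(t^2 + 5*t + 4) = (t - 4)*(t + 1)*(t + 2)^2*(t + 4)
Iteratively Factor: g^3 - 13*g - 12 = (g + 1)*(g^2 - g - 12) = (g - 4)*(g + 1)*(g + 3)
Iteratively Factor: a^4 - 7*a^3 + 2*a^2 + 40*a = (a - 4)*(a^3 - 3*a^2 - 10*a) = a*(a - 4)*(a^2 - 3*a - 10) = a*(a - 4)*(a + 2)*(a - 5)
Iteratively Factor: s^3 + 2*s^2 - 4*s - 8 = (s + 2)*(s^2 - 4) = (s + 2)^2*(s - 2)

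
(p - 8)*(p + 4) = p^2 - 4*p - 32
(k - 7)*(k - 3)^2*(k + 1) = k^4 - 12*k^3 + 38*k^2 - 12*k - 63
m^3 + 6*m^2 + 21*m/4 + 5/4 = (m + 1/2)^2*(m + 5)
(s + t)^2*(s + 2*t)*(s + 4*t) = s^4 + 8*s^3*t + 21*s^2*t^2 + 22*s*t^3 + 8*t^4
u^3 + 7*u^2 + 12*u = u*(u + 3)*(u + 4)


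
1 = 1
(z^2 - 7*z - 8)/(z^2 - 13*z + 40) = (z + 1)/(z - 5)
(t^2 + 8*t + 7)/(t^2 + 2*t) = (t^2 + 8*t + 7)/(t*(t + 2))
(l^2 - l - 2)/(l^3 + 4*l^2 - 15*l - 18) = (l - 2)/(l^2 + 3*l - 18)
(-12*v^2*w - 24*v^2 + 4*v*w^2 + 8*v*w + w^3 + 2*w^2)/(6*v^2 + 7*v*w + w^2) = (-2*v*w - 4*v + w^2 + 2*w)/(v + w)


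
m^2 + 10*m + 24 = (m + 4)*(m + 6)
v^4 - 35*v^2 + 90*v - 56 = (v - 4)*(v - 2)*(v - 1)*(v + 7)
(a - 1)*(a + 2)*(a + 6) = a^3 + 7*a^2 + 4*a - 12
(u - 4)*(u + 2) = u^2 - 2*u - 8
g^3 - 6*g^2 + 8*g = g*(g - 4)*(g - 2)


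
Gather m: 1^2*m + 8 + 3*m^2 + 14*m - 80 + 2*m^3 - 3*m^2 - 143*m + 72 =2*m^3 - 128*m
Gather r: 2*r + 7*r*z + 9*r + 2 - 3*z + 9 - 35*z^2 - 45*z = r*(7*z + 11) - 35*z^2 - 48*z + 11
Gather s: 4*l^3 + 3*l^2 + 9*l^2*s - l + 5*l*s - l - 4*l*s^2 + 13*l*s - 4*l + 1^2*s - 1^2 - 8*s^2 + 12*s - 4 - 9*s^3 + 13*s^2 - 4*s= 4*l^3 + 3*l^2 - 6*l - 9*s^3 + s^2*(5 - 4*l) + s*(9*l^2 + 18*l + 9) - 5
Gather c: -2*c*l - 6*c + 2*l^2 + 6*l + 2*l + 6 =c*(-2*l - 6) + 2*l^2 + 8*l + 6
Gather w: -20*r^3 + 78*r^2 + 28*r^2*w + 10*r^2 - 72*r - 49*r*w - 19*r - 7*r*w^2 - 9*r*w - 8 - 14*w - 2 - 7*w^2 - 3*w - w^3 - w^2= -20*r^3 + 88*r^2 - 91*r - w^3 + w^2*(-7*r - 8) + w*(28*r^2 - 58*r - 17) - 10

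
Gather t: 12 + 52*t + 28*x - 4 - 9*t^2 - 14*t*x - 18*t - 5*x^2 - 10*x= -9*t^2 + t*(34 - 14*x) - 5*x^2 + 18*x + 8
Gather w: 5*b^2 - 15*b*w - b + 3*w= 5*b^2 - b + w*(3 - 15*b)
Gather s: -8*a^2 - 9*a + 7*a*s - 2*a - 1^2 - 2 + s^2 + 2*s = -8*a^2 - 11*a + s^2 + s*(7*a + 2) - 3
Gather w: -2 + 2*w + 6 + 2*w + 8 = 4*w + 12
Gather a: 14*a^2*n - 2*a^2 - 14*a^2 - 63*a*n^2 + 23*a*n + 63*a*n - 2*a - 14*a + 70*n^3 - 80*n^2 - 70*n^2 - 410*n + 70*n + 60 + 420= a^2*(14*n - 16) + a*(-63*n^2 + 86*n - 16) + 70*n^3 - 150*n^2 - 340*n + 480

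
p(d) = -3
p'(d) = 0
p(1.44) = -3.00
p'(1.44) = 0.00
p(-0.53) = -3.00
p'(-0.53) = 0.00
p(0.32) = -3.00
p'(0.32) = 0.00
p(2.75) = -3.00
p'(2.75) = 0.00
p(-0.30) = -3.00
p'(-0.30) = 0.00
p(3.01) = -3.00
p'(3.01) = 0.00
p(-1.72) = -3.00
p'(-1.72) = 0.00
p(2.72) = -3.00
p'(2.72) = 0.00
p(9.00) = -3.00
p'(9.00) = 0.00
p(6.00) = -3.00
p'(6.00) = 0.00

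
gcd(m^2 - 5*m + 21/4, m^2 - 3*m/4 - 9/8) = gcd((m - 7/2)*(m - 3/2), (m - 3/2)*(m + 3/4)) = m - 3/2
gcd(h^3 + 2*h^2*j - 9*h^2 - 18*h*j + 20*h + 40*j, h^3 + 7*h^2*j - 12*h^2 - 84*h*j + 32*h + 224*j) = h - 4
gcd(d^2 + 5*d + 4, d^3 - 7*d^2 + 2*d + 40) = 1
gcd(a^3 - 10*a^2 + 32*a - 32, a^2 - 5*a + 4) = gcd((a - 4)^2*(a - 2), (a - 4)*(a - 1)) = a - 4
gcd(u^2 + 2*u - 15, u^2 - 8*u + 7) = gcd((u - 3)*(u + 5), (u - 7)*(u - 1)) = 1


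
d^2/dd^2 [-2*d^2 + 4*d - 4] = -4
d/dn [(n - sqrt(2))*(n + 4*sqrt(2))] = 2*n + 3*sqrt(2)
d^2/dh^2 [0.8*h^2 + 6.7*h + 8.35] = 1.60000000000000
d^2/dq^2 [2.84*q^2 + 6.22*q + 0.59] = 5.68000000000000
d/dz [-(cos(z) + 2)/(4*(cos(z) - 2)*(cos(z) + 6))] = (sin(z)^2 - 4*cos(z) - 21)*sin(z)/(4*(cos(z) - 2)^2*(cos(z) + 6)^2)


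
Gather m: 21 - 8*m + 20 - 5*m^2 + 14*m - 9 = -5*m^2 + 6*m + 32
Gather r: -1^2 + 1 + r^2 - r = r^2 - r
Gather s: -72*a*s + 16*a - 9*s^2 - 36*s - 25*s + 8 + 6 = 16*a - 9*s^2 + s*(-72*a - 61) + 14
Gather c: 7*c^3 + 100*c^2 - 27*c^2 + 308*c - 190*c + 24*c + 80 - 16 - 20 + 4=7*c^3 + 73*c^2 + 142*c + 48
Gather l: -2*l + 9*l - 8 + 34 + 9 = 7*l + 35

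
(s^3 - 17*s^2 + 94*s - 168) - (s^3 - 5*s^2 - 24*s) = -12*s^2 + 118*s - 168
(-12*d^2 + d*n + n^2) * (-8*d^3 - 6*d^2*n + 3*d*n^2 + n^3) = 96*d^5 + 64*d^4*n - 50*d^3*n^2 - 15*d^2*n^3 + 4*d*n^4 + n^5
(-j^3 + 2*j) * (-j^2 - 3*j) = j^5 + 3*j^4 - 2*j^3 - 6*j^2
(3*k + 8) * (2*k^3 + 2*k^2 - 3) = 6*k^4 + 22*k^3 + 16*k^2 - 9*k - 24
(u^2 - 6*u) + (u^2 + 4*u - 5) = 2*u^2 - 2*u - 5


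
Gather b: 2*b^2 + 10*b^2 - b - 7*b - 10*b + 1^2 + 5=12*b^2 - 18*b + 6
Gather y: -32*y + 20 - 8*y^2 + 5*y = -8*y^2 - 27*y + 20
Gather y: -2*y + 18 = 18 - 2*y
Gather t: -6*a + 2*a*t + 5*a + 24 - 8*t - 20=-a + t*(2*a - 8) + 4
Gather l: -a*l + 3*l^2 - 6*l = 3*l^2 + l*(-a - 6)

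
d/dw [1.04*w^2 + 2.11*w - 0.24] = 2.08*w + 2.11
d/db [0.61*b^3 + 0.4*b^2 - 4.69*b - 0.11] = 1.83*b^2 + 0.8*b - 4.69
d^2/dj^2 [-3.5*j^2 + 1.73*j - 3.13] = -7.00000000000000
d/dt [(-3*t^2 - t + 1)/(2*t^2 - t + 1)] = 5*t*(t - 2)/(4*t^4 - 4*t^3 + 5*t^2 - 2*t + 1)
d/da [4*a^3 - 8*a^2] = 4*a*(3*a - 4)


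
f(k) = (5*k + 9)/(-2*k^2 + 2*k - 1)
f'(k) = (4*k - 2)*(5*k + 9)/(-2*k^2 + 2*k - 1)^2 + 5/(-2*k^2 + 2*k - 1) = (10*k^2 + 36*k - 23)/(4*k^4 - 8*k^3 + 8*k^2 - 4*k + 1)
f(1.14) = -11.14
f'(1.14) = 17.83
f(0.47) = -22.62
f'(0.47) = -15.37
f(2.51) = -2.51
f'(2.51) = 1.77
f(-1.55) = -0.14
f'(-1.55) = -0.69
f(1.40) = -7.55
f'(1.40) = 10.46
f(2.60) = -2.36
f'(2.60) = 1.59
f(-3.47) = 0.26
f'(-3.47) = -0.03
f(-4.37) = 0.27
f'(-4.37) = 0.00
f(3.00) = -1.85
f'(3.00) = 1.04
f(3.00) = -1.85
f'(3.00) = 1.04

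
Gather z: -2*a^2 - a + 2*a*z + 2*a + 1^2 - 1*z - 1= -2*a^2 + a + z*(2*a - 1)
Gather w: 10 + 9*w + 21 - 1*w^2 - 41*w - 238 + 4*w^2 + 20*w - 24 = 3*w^2 - 12*w - 231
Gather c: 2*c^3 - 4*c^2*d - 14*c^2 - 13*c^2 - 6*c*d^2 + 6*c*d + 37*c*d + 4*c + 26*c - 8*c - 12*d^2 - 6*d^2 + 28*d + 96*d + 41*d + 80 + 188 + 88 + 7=2*c^3 + c^2*(-4*d - 27) + c*(-6*d^2 + 43*d + 22) - 18*d^2 + 165*d + 363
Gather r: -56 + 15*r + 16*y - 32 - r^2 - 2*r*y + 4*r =-r^2 + r*(19 - 2*y) + 16*y - 88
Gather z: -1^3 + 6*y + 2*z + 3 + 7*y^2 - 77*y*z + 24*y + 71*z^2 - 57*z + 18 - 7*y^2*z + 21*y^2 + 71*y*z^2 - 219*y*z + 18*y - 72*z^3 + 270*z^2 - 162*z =28*y^2 + 48*y - 72*z^3 + z^2*(71*y + 341) + z*(-7*y^2 - 296*y - 217) + 20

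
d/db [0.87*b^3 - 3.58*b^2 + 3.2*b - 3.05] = 2.61*b^2 - 7.16*b + 3.2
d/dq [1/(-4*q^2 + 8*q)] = (q - 1)/(2*q^2*(q - 2)^2)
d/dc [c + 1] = 1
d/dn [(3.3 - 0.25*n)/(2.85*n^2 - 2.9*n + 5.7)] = (0.7125*n^2 - 18.81*n + 8.145)/(8.1225*n^4 - 16.53*n^3 + 40.9*n^2 - 33.06*n + 32.49)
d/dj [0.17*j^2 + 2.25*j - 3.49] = 0.34*j + 2.25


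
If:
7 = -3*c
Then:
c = -7/3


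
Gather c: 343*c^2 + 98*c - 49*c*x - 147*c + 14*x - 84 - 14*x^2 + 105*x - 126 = 343*c^2 + c*(-49*x - 49) - 14*x^2 + 119*x - 210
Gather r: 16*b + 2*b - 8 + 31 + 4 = 18*b + 27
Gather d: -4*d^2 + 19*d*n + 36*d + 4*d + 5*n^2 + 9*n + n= -4*d^2 + d*(19*n + 40) + 5*n^2 + 10*n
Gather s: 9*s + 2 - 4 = 9*s - 2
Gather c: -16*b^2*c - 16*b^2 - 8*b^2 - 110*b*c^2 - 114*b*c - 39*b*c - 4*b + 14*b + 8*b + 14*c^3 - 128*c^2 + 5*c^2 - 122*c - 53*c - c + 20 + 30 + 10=-24*b^2 + 18*b + 14*c^3 + c^2*(-110*b - 123) + c*(-16*b^2 - 153*b - 176) + 60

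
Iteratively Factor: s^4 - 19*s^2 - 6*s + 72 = (s - 4)*(s^3 + 4*s^2 - 3*s - 18) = (s - 4)*(s + 3)*(s^2 + s - 6) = (s - 4)*(s - 2)*(s + 3)*(s + 3)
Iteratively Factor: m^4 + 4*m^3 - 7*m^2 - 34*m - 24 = (m + 2)*(m^3 + 2*m^2 - 11*m - 12) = (m + 1)*(m + 2)*(m^2 + m - 12) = (m - 3)*(m + 1)*(m + 2)*(m + 4)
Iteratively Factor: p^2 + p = (p)*(p + 1)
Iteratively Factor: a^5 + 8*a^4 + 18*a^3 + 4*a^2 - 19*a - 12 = (a + 1)*(a^4 + 7*a^3 + 11*a^2 - 7*a - 12) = (a + 1)*(a + 4)*(a^3 + 3*a^2 - a - 3) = (a - 1)*(a + 1)*(a + 4)*(a^2 + 4*a + 3) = (a - 1)*(a + 1)^2*(a + 4)*(a + 3)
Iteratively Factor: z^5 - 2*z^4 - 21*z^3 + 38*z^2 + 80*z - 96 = (z - 4)*(z^4 + 2*z^3 - 13*z^2 - 14*z + 24) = (z - 4)*(z - 1)*(z^3 + 3*z^2 - 10*z - 24) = (z - 4)*(z - 1)*(z + 2)*(z^2 + z - 12) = (z - 4)*(z - 3)*(z - 1)*(z + 2)*(z + 4)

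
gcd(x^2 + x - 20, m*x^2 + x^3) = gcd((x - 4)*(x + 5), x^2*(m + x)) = 1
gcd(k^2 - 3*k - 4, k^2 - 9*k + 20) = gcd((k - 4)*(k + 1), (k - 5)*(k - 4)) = k - 4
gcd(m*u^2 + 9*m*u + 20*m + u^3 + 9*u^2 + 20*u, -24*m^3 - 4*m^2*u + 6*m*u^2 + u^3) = 1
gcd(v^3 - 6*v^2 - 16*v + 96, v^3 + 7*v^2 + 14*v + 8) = v + 4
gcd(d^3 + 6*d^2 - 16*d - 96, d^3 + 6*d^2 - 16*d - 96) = d^3 + 6*d^2 - 16*d - 96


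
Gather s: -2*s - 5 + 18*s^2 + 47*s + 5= 18*s^2 + 45*s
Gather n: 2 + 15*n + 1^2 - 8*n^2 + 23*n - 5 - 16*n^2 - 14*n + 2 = -24*n^2 + 24*n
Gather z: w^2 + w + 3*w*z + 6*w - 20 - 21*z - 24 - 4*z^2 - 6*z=w^2 + 7*w - 4*z^2 + z*(3*w - 27) - 44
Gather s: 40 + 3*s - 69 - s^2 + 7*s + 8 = -s^2 + 10*s - 21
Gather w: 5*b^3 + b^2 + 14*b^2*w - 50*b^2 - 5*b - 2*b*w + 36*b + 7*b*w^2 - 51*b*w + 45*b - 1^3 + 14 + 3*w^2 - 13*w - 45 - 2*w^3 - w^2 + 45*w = 5*b^3 - 49*b^2 + 76*b - 2*w^3 + w^2*(7*b + 2) + w*(14*b^2 - 53*b + 32) - 32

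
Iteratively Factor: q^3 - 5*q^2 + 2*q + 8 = (q - 4)*(q^2 - q - 2) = (q - 4)*(q - 2)*(q + 1)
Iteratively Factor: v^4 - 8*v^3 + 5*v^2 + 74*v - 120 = (v - 4)*(v^3 - 4*v^2 - 11*v + 30) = (v - 4)*(v - 2)*(v^2 - 2*v - 15) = (v - 5)*(v - 4)*(v - 2)*(v + 3)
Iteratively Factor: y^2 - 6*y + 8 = (y - 2)*(y - 4)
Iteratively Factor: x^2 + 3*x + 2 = (x + 2)*(x + 1)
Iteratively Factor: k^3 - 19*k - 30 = (k - 5)*(k^2 + 5*k + 6) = (k - 5)*(k + 3)*(k + 2)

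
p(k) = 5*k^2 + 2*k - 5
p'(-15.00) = -148.00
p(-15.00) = 1090.00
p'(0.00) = 2.00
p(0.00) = -5.00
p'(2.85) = 30.50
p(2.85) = 41.31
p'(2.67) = 28.70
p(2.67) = 35.98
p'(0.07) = 2.70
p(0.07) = -4.84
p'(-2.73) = -25.30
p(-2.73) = 26.80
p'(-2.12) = -19.20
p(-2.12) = 13.23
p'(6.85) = 70.50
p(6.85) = 243.31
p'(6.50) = 67.00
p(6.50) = 219.25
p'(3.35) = 35.50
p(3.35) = 57.81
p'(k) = 10*k + 2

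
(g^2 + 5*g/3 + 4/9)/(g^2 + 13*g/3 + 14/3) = (9*g^2 + 15*g + 4)/(3*(3*g^2 + 13*g + 14))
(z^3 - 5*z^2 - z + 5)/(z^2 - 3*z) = (z^3 - 5*z^2 - z + 5)/(z*(z - 3))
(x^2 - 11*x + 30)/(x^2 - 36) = (x - 5)/(x + 6)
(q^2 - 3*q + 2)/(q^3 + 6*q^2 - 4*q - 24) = (q - 1)/(q^2 + 8*q + 12)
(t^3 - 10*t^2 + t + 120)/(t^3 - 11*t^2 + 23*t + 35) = (t^2 - 5*t - 24)/(t^2 - 6*t - 7)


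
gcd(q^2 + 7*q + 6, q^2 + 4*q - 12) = q + 6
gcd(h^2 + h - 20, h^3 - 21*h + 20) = h^2 + h - 20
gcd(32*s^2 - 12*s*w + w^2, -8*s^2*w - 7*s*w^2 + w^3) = 8*s - w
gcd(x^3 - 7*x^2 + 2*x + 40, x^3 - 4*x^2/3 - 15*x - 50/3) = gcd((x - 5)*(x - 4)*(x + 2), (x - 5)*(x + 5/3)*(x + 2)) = x^2 - 3*x - 10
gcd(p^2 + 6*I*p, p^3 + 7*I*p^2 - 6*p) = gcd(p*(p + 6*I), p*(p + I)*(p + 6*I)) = p^2 + 6*I*p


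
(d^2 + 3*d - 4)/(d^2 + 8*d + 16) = (d - 1)/(d + 4)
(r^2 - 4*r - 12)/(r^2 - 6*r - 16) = (r - 6)/(r - 8)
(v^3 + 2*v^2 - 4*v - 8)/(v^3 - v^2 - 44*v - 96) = (-v^3 - 2*v^2 + 4*v + 8)/(-v^3 + v^2 + 44*v + 96)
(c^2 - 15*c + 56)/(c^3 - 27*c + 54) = (c^2 - 15*c + 56)/(c^3 - 27*c + 54)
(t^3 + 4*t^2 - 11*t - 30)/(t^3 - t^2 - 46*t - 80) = (t - 3)/(t - 8)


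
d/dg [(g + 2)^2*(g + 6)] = (g + 2)*(3*g + 14)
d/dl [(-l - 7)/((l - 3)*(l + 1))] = (l^2 + 14*l - 11)/(l^4 - 4*l^3 - 2*l^2 + 12*l + 9)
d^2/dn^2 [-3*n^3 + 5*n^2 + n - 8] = 10 - 18*n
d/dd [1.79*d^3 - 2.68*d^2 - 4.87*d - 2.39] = 5.37*d^2 - 5.36*d - 4.87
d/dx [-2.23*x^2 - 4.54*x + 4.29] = -4.46*x - 4.54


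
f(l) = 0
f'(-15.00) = 0.00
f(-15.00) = 0.00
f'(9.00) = 0.00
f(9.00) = 0.00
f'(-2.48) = 0.00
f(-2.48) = 0.00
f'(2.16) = 0.00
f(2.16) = 0.00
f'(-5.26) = 0.00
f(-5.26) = 0.00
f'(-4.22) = 0.00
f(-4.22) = 0.00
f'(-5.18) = 0.00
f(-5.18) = 0.00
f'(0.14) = 0.00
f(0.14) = 0.00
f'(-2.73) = 0.00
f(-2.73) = 0.00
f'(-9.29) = 0.00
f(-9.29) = 0.00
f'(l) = 0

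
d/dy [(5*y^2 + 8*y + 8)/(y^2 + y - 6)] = (-3*y^2 - 76*y - 56)/(y^4 + 2*y^3 - 11*y^2 - 12*y + 36)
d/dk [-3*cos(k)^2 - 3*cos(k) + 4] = 3*sin(k) + 3*sin(2*k)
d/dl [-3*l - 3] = -3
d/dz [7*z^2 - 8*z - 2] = 14*z - 8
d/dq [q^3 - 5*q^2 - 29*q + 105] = 3*q^2 - 10*q - 29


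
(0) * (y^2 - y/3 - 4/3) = 0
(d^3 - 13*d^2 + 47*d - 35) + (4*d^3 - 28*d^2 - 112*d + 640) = 5*d^3 - 41*d^2 - 65*d + 605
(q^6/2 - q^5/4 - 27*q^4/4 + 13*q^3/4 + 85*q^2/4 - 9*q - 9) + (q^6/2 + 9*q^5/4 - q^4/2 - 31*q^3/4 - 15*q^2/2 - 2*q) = q^6 + 2*q^5 - 29*q^4/4 - 9*q^3/2 + 55*q^2/4 - 11*q - 9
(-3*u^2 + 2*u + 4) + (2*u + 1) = -3*u^2 + 4*u + 5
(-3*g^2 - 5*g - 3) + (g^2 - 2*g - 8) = -2*g^2 - 7*g - 11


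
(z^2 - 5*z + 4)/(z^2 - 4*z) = (z - 1)/z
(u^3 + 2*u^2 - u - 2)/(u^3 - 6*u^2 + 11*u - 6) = (u^2 + 3*u + 2)/(u^2 - 5*u + 6)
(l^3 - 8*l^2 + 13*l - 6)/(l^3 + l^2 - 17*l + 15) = (l^2 - 7*l + 6)/(l^2 + 2*l - 15)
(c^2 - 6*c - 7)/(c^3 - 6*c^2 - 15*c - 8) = (c - 7)/(c^2 - 7*c - 8)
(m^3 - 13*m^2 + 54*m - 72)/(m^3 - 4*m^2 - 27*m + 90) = (m - 4)/(m + 5)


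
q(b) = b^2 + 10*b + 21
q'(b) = 2*b + 10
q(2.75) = 56.06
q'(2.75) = 15.50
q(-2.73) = 1.15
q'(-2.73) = 4.54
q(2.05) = 45.70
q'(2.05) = 14.10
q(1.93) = 44.02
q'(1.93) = 13.86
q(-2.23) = 3.67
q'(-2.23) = 5.54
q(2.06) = 45.84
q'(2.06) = 14.12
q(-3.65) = -2.18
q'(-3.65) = 2.70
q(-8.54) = 8.53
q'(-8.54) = -7.08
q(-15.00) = 96.00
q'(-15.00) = -20.00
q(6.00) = 117.00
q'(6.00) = 22.00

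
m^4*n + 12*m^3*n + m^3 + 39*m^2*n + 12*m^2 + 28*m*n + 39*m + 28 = (m + 1)*(m + 4)*(m + 7)*(m*n + 1)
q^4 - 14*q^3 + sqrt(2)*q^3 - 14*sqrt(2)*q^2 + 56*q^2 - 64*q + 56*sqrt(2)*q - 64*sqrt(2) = (q - 8)*(q - 4)*(q - 2)*(q + sqrt(2))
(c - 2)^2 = c^2 - 4*c + 4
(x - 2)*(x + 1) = x^2 - x - 2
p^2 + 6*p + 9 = (p + 3)^2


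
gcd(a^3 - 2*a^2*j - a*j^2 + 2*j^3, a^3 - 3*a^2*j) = 1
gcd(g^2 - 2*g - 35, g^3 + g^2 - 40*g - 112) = g - 7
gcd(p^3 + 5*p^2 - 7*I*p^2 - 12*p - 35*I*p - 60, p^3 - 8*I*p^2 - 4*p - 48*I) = p - 4*I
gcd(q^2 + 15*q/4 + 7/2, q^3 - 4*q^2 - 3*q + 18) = q + 2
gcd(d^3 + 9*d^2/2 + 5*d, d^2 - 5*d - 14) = d + 2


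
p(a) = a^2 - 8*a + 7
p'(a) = 2*a - 8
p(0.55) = 2.90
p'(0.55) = -6.90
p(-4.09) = 56.45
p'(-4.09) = -16.18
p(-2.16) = 28.95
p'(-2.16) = -12.32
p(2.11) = -5.43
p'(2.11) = -3.78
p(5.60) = -6.44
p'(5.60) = 3.20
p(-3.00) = 40.00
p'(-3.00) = -14.00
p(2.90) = -7.79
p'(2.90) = -2.20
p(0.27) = 4.91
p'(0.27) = -7.46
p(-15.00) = 352.00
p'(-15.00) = -38.00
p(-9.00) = 160.00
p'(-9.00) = -26.00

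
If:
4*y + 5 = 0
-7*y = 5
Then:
No Solution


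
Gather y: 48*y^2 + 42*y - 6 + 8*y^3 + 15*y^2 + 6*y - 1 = 8*y^3 + 63*y^2 + 48*y - 7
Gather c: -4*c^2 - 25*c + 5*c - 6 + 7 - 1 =-4*c^2 - 20*c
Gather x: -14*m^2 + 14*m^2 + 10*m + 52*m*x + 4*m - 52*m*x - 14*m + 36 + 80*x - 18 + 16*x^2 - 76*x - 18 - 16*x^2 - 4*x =0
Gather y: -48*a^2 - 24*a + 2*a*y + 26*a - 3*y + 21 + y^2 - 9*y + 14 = -48*a^2 + 2*a + y^2 + y*(2*a - 12) + 35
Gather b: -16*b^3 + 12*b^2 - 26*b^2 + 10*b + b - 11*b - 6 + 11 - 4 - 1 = -16*b^3 - 14*b^2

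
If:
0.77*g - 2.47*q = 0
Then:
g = 3.20779220779221*q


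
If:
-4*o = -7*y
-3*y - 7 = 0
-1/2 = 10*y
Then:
No Solution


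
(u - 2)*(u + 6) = u^2 + 4*u - 12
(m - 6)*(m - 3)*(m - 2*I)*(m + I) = m^4 - 9*m^3 - I*m^3 + 20*m^2 + 9*I*m^2 - 18*m - 18*I*m + 36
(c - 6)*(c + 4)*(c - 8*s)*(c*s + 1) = c^4*s - 8*c^3*s^2 - 2*c^3*s + c^3 + 16*c^2*s^2 - 32*c^2*s - 2*c^2 + 192*c*s^2 + 16*c*s - 24*c + 192*s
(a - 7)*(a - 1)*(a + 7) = a^3 - a^2 - 49*a + 49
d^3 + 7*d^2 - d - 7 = (d - 1)*(d + 1)*(d + 7)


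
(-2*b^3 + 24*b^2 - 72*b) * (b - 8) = -2*b^4 + 40*b^3 - 264*b^2 + 576*b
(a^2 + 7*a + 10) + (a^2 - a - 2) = 2*a^2 + 6*a + 8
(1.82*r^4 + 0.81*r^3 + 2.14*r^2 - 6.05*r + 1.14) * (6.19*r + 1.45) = 11.2658*r^5 + 7.6529*r^4 + 14.4211*r^3 - 34.3465*r^2 - 1.7159*r + 1.653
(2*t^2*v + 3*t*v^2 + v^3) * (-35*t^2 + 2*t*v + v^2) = -70*t^4*v - 101*t^3*v^2 - 27*t^2*v^3 + 5*t*v^4 + v^5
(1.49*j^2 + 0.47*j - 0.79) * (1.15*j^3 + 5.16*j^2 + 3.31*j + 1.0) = 1.7135*j^5 + 8.2289*j^4 + 6.4486*j^3 - 1.0307*j^2 - 2.1449*j - 0.79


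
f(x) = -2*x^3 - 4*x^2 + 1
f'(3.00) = -78.00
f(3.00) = -89.00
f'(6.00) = -264.00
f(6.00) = -575.00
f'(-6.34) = -190.45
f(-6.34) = 349.90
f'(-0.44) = 2.36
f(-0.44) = 0.40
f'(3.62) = -107.59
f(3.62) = -146.29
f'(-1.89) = -6.31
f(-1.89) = 0.21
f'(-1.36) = -0.22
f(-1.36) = -1.37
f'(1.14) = -16.92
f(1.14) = -7.16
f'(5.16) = -201.03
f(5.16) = -380.28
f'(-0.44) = 2.36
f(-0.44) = 0.40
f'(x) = -6*x^2 - 8*x = 2*x*(-3*x - 4)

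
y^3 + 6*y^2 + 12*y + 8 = (y + 2)^3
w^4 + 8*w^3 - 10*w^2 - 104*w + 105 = (w - 3)*(w - 1)*(w + 5)*(w + 7)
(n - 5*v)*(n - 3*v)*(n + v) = n^3 - 7*n^2*v + 7*n*v^2 + 15*v^3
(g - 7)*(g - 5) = g^2 - 12*g + 35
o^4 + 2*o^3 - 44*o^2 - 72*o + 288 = (o - 6)*(o - 2)*(o + 4)*(o + 6)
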